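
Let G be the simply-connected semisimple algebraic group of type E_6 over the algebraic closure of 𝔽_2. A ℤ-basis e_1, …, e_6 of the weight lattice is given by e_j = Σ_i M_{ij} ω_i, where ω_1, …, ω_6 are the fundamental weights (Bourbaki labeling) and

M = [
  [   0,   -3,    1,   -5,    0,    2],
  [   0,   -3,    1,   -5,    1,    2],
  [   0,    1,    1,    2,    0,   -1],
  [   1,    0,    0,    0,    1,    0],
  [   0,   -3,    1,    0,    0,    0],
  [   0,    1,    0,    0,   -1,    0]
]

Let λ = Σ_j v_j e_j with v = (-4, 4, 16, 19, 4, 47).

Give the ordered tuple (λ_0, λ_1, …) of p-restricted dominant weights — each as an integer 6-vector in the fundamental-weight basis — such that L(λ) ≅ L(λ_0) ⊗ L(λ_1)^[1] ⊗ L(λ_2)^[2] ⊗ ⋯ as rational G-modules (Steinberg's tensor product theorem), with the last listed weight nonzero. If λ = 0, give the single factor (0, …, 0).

ω-coordinates c = M·v, v = (-4, 4, 16, 19, 4, 47):
  c_1 = (0)·(-4) + (-3)·(4) + (1)·(16) + (-5)·(19) + (0)·(4) + (2)·(47) = 3
  c_2 = (0)·(-4) + (-3)·(4) + (1)·(16) + (-5)·(19) + (1)·(4) + (2)·(47) = 7
  c_3 = (0)·(-4) + (1)·(4) + (1)·(16) + (2)·(19) + (0)·(4) + (-1)·(47) = 11
  c_4 = (1)·(-4) + (0)·(4) + (0)·(16) + (0)·(19) + (1)·(4) + (0)·(47) = 0
  c_5 = (0)·(-4) + (-3)·(4) + (1)·(16) + (0)·(19) + (0)·(4) + (0)·(47) = 4
  c_6 = (0)·(-4) + (1)·(4) + (0)·(16) + (0)·(19) + (-1)·(4) + (0)·(47) = 0
Expand coordinatewise in base 2:
  c_1 = 3 = 1·2^0 + 1·2^1
  c_2 = 7 = 1·2^0 + 1·2^1 + 1·2^2
  c_3 = 11 = 1·2^0 + 1·2^1 + 0·2^2 + 1·2^3
  c_4 = 0
  c_5 = 4 = 0·2^0 + 0·2^1 + 1·2^2
  c_6 = 0
Factor λ_0 = (1, 1, 1, 0, 0, 0)
Factor λ_1 = (1, 1, 1, 0, 0, 0)
Factor λ_2 = (0, 1, 0, 0, 1, 0)
Factor λ_3 = (0, 0, 1, 0, 0, 0)

((1, 1, 1, 0, 0, 0), (1, 1, 1, 0, 0, 0), (0, 1, 0, 0, 1, 0), (0, 0, 1, 0, 0, 0))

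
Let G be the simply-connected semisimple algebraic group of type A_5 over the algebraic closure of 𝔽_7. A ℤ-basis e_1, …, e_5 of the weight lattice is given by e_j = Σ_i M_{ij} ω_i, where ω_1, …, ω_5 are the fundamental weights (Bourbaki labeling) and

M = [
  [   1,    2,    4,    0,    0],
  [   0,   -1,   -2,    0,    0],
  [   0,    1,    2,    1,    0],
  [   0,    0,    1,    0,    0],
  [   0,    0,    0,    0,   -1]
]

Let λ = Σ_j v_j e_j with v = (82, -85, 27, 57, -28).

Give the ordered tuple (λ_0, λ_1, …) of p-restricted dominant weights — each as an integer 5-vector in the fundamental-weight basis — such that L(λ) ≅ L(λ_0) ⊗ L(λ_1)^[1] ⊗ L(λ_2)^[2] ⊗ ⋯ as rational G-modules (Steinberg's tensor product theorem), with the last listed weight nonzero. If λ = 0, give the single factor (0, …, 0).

In the fundamental-weight basis, λ has coordinates c = M·v (v = (82, -85, 27, 57, -28)):
  c_1 = (1)·(82) + (2)·(-85) + (4)·(27) + (0)·(57) + (0)·(-28) = 20
  c_2 = (0)·(82) + (-1)·(-85) + (-2)·(27) + (0)·(57) + (0)·(-28) = 31
  c_3 = (0)·(82) + (1)·(-85) + (2)·(27) + (1)·(57) + (0)·(-28) = 26
  c_4 = (0)·(82) + (0)·(-85) + (1)·(27) + (0)·(57) + (0)·(-28) = 27
  c_5 = (0)·(82) + (0)·(-85) + (0)·(27) + (0)·(57) + (-1)·(-28) = 28
Base-7 expansion of each c_i:
  c_1 = 20 = 6·7^0 + 2·7^1
  c_2 = 31 = 3·7^0 + 4·7^1
  c_3 = 26 = 5·7^0 + 3·7^1
  c_4 = 27 = 6·7^0 + 3·7^1
  c_5 = 28 = 0·7^0 + 4·7^1
p-restricted factor λ_0 = (6, 3, 5, 6, 0)
p-restricted factor λ_1 = (2, 4, 3, 3, 4)

((6, 3, 5, 6, 0), (2, 4, 3, 3, 4))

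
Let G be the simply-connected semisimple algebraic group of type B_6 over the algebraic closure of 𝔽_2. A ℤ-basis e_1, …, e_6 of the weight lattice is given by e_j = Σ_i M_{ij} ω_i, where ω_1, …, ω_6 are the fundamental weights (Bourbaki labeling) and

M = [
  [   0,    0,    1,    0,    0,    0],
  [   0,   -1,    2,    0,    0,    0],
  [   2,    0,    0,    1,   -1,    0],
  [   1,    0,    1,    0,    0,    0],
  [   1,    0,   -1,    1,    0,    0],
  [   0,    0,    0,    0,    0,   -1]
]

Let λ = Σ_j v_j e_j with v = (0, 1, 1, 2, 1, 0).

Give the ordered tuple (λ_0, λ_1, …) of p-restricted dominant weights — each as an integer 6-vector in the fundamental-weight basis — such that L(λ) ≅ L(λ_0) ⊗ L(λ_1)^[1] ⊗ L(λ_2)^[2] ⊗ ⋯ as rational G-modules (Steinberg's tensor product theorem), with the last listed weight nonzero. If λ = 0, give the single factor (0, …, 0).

((1, 1, 1, 1, 1, 0),)

ω-coordinates c = M·v, v = (0, 1, 1, 2, 1, 0):
  c_1 = 0*0 + 0*1 + 1*1 + 0*2 + 0*1 + 0*0 = 1
  c_2 = 0*0 + -1*1 + 2*1 + 0*2 + 0*1 + 0*0 = 1
  c_3 = 2*0 + 0*1 + 0*1 + 1*2 + -1*1 + 0*0 = 1
  c_4 = 1*0 + 0*1 + 1*1 + 0*2 + 0*1 + 0*0 = 1
  c_5 = 1*0 + 0*1 + -1*1 + 1*2 + 0*1 + 0*0 = 1
  c_6 = 0*0 + 0*1 + 0*1 + 0*2 + 0*1 + -1*0 = 0
p = 2; digits c_i = Σ_j d_{ij}·2^j, 0 ≤ d_{ij} < 2:
  c_1 = 1 = 1·2^0
  c_2 = 1 = 1·2^0
  c_3 = 1 = 1·2^0
  c_4 = 1 = 1·2^0
  c_5 = 1 = 1·2^0
  c_6 = 0
p-restricted factor λ_0 = (1, 1, 1, 1, 1, 0)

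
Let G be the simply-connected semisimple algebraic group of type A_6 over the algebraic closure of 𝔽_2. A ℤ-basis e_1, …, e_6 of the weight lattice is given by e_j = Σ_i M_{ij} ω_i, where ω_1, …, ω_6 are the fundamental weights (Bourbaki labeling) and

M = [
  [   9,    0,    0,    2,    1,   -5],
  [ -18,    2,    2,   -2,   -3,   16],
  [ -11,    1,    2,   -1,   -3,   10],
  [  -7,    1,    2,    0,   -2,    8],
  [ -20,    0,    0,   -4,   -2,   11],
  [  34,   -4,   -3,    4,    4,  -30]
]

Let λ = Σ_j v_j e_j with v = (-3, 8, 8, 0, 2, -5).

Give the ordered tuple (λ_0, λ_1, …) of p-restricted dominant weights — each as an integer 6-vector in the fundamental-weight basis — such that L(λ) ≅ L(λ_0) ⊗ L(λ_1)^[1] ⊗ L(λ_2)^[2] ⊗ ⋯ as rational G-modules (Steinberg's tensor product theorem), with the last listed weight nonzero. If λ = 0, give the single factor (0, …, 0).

Change of basis e → ω: c = M·v where v = (-3, 8, 8, 0, 2, -5):
  c_1 = 9*-3 + 0*8 + 0*8 + 2*0 + 1*2 + -5*-5 = 0
  c_2 = -18*-3 + 2*8 + 2*8 + -2*0 + -3*2 + 16*-5 = 0
  c_3 = -11*-3 + 1*8 + 2*8 + -1*0 + -3*2 + 10*-5 = 1
  c_4 = -7*-3 + 1*8 + 2*8 + 0*0 + -2*2 + 8*-5 = 1
  c_5 = -20*-3 + 0*8 + 0*8 + -4*0 + -2*2 + 11*-5 = 1
  c_6 = 34*-3 + -4*8 + -3*8 + 4*0 + 4*2 + -30*-5 = 0
Expand coordinatewise in base 2:
  c_1 = 0
  c_2 = 0
  c_3 = 1 = 1·2^0
  c_4 = 1 = 1·2^0
  c_5 = 1 = 1·2^0
  c_6 = 0
Factor λ_0 = (0, 0, 1, 1, 1, 0)

((0, 0, 1, 1, 1, 0),)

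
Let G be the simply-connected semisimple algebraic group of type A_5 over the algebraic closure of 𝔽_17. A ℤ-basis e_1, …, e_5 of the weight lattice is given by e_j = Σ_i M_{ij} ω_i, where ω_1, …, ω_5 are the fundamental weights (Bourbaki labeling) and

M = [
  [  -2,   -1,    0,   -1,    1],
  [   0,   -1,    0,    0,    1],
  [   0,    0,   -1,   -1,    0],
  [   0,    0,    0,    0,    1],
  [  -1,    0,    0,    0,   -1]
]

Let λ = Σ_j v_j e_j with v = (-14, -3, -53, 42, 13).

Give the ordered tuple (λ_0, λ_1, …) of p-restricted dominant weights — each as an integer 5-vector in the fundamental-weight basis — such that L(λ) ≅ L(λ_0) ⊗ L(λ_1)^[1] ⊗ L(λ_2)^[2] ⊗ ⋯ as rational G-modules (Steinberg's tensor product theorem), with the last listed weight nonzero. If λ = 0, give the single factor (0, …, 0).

Converting to the ω-basis (c_i = row i of M dotted with v = (-14, -3, -53, 42, 13)):
  c_1 = (-2)·(-14) + (-1)·(-3) + (0)·(-53) + (-1)·(42) + 1·13 = 2
  c_2 = (0)·(-14) + (-1)·(-3) + (0)·(-53) + 0·42 + 1·13 = 16
  c_3 = (0)·(-14) + (0)·(-3) + (-1)·(-53) + (-1)·(42) + 0·13 = 11
  c_4 = (0)·(-14) + (0)·(-3) + (0)·(-53) + 0·42 + 1·13 = 13
  c_5 = (-1)·(-14) + (0)·(-3) + (0)·(-53) + 0·42 + (-1)·(13) = 1
p = 17; digits c_i = Σ_j d_{ij}·17^j, 0 ≤ d_{ij} < 17:
  c_1 = 2 = 2·17^0
  c_2 = 16 = 16·17^0
  c_3 = 11 = 11·17^0
  c_4 = 13 = 13·17^0
  c_5 = 1 = 1·17^0
λ_0 = (2, 16, 11, 13, 1)

((2, 16, 11, 13, 1),)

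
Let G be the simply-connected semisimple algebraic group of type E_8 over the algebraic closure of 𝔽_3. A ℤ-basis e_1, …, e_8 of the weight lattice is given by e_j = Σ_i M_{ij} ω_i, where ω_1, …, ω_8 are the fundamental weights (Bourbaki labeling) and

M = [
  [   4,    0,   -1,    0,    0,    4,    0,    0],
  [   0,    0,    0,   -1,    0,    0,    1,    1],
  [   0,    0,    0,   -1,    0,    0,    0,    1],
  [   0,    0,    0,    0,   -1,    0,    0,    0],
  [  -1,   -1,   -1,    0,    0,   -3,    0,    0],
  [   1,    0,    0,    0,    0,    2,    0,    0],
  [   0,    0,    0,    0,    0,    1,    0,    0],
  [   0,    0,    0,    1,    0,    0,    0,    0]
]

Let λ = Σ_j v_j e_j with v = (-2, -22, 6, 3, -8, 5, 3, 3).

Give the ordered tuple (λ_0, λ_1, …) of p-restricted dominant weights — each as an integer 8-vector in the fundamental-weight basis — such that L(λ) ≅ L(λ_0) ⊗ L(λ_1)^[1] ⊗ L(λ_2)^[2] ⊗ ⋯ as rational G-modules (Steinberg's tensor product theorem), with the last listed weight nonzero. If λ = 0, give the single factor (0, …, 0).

ω-coordinates c = M·v, v = (-2, -22, 6, 3, -8, 5, 3, 3):
  c_1 = (4)·(-2) + (0)·(-22) + (-1)·(6) + 0·3 + (0)·(-8) + 4·5 + 0·3 + 0·3 = 6
  c_2 = (0)·(-2) + (0)·(-22) + 0·6 + (-1)·(3) + (0)·(-8) + 0·5 + 1·3 + 1·3 = 3
  c_3 = (0)·(-2) + (0)·(-22) + 0·6 + (-1)·(3) + (0)·(-8) + 0·5 + 0·3 + 1·3 = 0
  c_4 = (0)·(-2) + (0)·(-22) + 0·6 + 0·3 + (-1)·(-8) + 0·5 + 0·3 + 0·3 = 8
  c_5 = (-1)·(-2) + (-1)·(-22) + (-1)·(6) + 0·3 + (0)·(-8) + (-3)·(5) + 0·3 + 0·3 = 3
  c_6 = (1)·(-2) + (0)·(-22) + 0·6 + 0·3 + (0)·(-8) + 2·5 + 0·3 + 0·3 = 8
  c_7 = (0)·(-2) + (0)·(-22) + 0·6 + 0·3 + (0)·(-8) + 1·5 + 0·3 + 0·3 = 5
  c_8 = (0)·(-2) + (0)·(-22) + 0·6 + 1·3 + (0)·(-8) + 0·5 + 0·3 + 0·3 = 3
Expand coordinatewise in base 3:
  c_1 = 6 = 0·3^0 + 2·3^1
  c_2 = 3 = 0·3^0 + 1·3^1
  c_3 = 0
  c_4 = 8 = 2·3^0 + 2·3^1
  c_5 = 3 = 0·3^0 + 1·3^1
  c_6 = 8 = 2·3^0 + 2·3^1
  c_7 = 5 = 2·3^0 + 1·3^1
  c_8 = 3 = 0·3^0 + 1·3^1
Factor λ_0 = (0, 0, 0, 2, 0, 2, 2, 0)
Factor λ_1 = (2, 1, 0, 2, 1, 2, 1, 1)

((0, 0, 0, 2, 0, 2, 2, 0), (2, 1, 0, 2, 1, 2, 1, 1))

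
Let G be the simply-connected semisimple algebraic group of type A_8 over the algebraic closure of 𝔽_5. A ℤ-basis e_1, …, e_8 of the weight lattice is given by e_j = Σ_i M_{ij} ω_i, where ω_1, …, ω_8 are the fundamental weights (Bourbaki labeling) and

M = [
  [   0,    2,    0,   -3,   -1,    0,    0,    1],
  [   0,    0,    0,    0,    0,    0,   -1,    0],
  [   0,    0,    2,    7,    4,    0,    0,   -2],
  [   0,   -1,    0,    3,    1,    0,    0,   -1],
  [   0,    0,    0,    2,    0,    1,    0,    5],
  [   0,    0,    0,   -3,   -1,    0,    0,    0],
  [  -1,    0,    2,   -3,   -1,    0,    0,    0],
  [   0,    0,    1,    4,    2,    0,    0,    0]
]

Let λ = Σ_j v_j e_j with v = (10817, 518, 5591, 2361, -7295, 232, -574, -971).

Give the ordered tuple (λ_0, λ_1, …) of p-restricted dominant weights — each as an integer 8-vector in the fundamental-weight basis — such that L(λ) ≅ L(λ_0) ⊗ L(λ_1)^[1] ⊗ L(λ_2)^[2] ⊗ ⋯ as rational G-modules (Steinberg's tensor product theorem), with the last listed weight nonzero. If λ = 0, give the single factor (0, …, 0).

In the fundamental-weight basis, λ has coordinates c = M·v (v = (10817, 518, 5591, 2361, -7295, 232, -574, -971)):
  c_1 = (0)·(10817) + (2)·(518) + (0)·(5591) + (-3)·(2361) + (-1)·(-7295) + (0)·(232) + (0)·(-574) + (1)·(-971) = 277
  c_2 = (0)·(10817) + (0)·(518) + (0)·(5591) + (0)·(2361) + (0)·(-7295) + (0)·(232) + (-1)·(-574) + (0)·(-971) = 574
  c_3 = (0)·(10817) + (0)·(518) + (2)·(5591) + (7)·(2361) + (4)·(-7295) + (0)·(232) + (0)·(-574) + (-2)·(-971) = 471
  c_4 = (0)·(10817) + (-1)·(518) + (0)·(5591) + (3)·(2361) + (1)·(-7295) + (0)·(232) + (0)·(-574) + (-1)·(-971) = 241
  c_5 = (0)·(10817) + (0)·(518) + (0)·(5591) + (2)·(2361) + (0)·(-7295) + (1)·(232) + (0)·(-574) + (5)·(-971) = 99
  c_6 = (0)·(10817) + (0)·(518) + (0)·(5591) + (-3)·(2361) + (-1)·(-7295) + (0)·(232) + (0)·(-574) + (0)·(-971) = 212
  c_7 = (-1)·(10817) + (0)·(518) + (2)·(5591) + (-3)·(2361) + (-1)·(-7295) + (0)·(232) + (0)·(-574) + (0)·(-971) = 577
  c_8 = (0)·(10817) + (0)·(518) + (1)·(5591) + (4)·(2361) + (2)·(-7295) + (0)·(232) + (0)·(-574) + (0)·(-971) = 445
Writing each c_i in base p = 5:
  c_1 = 277 = 2·5^0 + 0·5^1 + 1·5^2 + 2·5^3
  c_2 = 574 = 4·5^0 + 4·5^1 + 2·5^2 + 4·5^3
  c_3 = 471 = 1·5^0 + 4·5^1 + 3·5^2 + 3·5^3
  c_4 = 241 = 1·5^0 + 3·5^1 + 4·5^2 + 1·5^3
  c_5 = 99 = 4·5^0 + 4·5^1 + 3·5^2
  c_6 = 212 = 2·5^0 + 2·5^1 + 3·5^2 + 1·5^3
  c_7 = 577 = 2·5^0 + 0·5^1 + 3·5^2 + 4·5^3
  c_8 = 445 = 0·5^0 + 4·5^1 + 2·5^2 + 3·5^3
λ_0 = (2, 4, 1, 1, 4, 2, 2, 0)
λ_1 = (0, 4, 4, 3, 4, 2, 0, 4)
λ_2 = (1, 2, 3, 4, 3, 3, 3, 2)
λ_3 = (2, 4, 3, 1, 0, 1, 4, 3)

((2, 4, 1, 1, 4, 2, 2, 0), (0, 4, 4, 3, 4, 2, 0, 4), (1, 2, 3, 4, 3, 3, 3, 2), (2, 4, 3, 1, 0, 1, 4, 3))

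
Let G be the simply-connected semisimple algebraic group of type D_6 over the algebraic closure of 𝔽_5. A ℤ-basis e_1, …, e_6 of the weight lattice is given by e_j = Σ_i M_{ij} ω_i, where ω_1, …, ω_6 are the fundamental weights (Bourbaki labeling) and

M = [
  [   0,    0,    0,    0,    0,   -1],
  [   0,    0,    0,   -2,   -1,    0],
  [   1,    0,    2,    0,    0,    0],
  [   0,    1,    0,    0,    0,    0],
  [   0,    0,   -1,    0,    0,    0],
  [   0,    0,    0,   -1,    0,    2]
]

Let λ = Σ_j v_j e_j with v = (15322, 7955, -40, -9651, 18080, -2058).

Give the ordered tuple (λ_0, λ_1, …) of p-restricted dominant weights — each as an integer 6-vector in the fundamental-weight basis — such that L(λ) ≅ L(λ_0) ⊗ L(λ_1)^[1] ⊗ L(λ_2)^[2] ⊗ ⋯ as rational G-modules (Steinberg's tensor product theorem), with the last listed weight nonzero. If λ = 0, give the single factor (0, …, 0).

In the fundamental-weight basis, λ has coordinates c = M·v (v = (15322, 7955, -40, -9651, 18080, -2058)):
  c_1 = 0*15322 + 0*7955 + 0*-40 + 0*-9651 + 0*18080 + -1*-2058 = 2058
  c_2 = 0*15322 + 0*7955 + 0*-40 + -2*-9651 + -1*18080 + 0*-2058 = 1222
  c_3 = 1*15322 + 0*7955 + 2*-40 + 0*-9651 + 0*18080 + 0*-2058 = 15242
  c_4 = 0*15322 + 1*7955 + 0*-40 + 0*-9651 + 0*18080 + 0*-2058 = 7955
  c_5 = 0*15322 + 0*7955 + -1*-40 + 0*-9651 + 0*18080 + 0*-2058 = 40
  c_6 = 0*15322 + 0*7955 + 0*-40 + -1*-9651 + 0*18080 + 2*-2058 = 5535
Expand coordinatewise in base 5:
  c_1 = 2058 = 3·5^0 + 1·5^1 + 2·5^2 + 1·5^3 + 3·5^4
  c_2 = 1222 = 2·5^0 + 4·5^1 + 3·5^2 + 4·5^3 + 1·5^4
  c_3 = 15242 = 2·5^0 + 3·5^1 + 4·5^2 + 1·5^3 + 4·5^4 + 4·5^5
  c_4 = 7955 = 0·5^0 + 1·5^1 + 3·5^2 + 3·5^3 + 2·5^4 + 2·5^5
  c_5 = 40 = 0·5^0 + 3·5^1 + 1·5^2
  c_6 = 5535 = 0·5^0 + 2·5^1 + 1·5^2 + 4·5^3 + 3·5^4 + 1·5^5
p-restricted factor λ_0 = (3, 2, 2, 0, 0, 0)
p-restricted factor λ_1 = (1, 4, 3, 1, 3, 2)
p-restricted factor λ_2 = (2, 3, 4, 3, 1, 1)
p-restricted factor λ_3 = (1, 4, 1, 3, 0, 4)
p-restricted factor λ_4 = (3, 1, 4, 2, 0, 3)
p-restricted factor λ_5 = (0, 0, 4, 2, 0, 1)

((3, 2, 2, 0, 0, 0), (1, 4, 3, 1, 3, 2), (2, 3, 4, 3, 1, 1), (1, 4, 1, 3, 0, 4), (3, 1, 4, 2, 0, 3), (0, 0, 4, 2, 0, 1))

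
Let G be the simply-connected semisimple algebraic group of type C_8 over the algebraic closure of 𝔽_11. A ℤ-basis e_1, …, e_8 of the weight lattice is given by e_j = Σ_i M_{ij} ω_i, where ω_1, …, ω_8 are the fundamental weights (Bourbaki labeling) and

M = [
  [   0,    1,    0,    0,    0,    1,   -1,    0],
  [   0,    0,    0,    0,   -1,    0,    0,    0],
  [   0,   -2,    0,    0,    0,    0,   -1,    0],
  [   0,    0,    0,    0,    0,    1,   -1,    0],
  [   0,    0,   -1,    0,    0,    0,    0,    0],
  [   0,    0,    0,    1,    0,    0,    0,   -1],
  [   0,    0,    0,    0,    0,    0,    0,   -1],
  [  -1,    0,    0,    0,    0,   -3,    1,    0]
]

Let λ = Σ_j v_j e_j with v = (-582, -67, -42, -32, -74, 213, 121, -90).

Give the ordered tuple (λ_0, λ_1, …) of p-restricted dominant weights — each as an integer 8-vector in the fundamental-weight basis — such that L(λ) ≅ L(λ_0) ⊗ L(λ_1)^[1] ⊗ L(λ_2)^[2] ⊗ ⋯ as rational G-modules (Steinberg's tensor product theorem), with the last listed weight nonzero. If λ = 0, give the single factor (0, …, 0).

((3, 8, 2, 4, 9, 3, 2, 9), (2, 6, 1, 8, 3, 5, 8, 5))

In the fundamental-weight basis, λ has coordinates c = M·v (v = (-582, -67, -42, -32, -74, 213, 121, -90)):
  c_1 = (0)·(-582) + (1)·(-67) + (0)·(-42) + (0)·(-32) + (0)·(-74) + 1·213 + (-1)·(121) + (0)·(-90) = 25
  c_2 = (0)·(-582) + (0)·(-67) + (0)·(-42) + (0)·(-32) + (-1)·(-74) + 0·213 + 0·121 + (0)·(-90) = 74
  c_3 = (0)·(-582) + (-2)·(-67) + (0)·(-42) + (0)·(-32) + (0)·(-74) + 0·213 + (-1)·(121) + (0)·(-90) = 13
  c_4 = (0)·(-582) + (0)·(-67) + (0)·(-42) + (0)·(-32) + (0)·(-74) + 1·213 + (-1)·(121) + (0)·(-90) = 92
  c_5 = (0)·(-582) + (0)·(-67) + (-1)·(-42) + (0)·(-32) + (0)·(-74) + 0·213 + 0·121 + (0)·(-90) = 42
  c_6 = (0)·(-582) + (0)·(-67) + (0)·(-42) + (1)·(-32) + (0)·(-74) + 0·213 + 0·121 + (-1)·(-90) = 58
  c_7 = (0)·(-582) + (0)·(-67) + (0)·(-42) + (0)·(-32) + (0)·(-74) + 0·213 + 0·121 + (-1)·(-90) = 90
  c_8 = (-1)·(-582) + (0)·(-67) + (0)·(-42) + (0)·(-32) + (0)·(-74) + (-3)·(213) + 1·121 + (0)·(-90) = 64
Base-11 expansion of each c_i:
  c_1 = 25 = 3·11^0 + 2·11^1
  c_2 = 74 = 8·11^0 + 6·11^1
  c_3 = 13 = 2·11^0 + 1·11^1
  c_4 = 92 = 4·11^0 + 8·11^1
  c_5 = 42 = 9·11^0 + 3·11^1
  c_6 = 58 = 3·11^0 + 5·11^1
  c_7 = 90 = 2·11^0 + 8·11^1
  c_8 = 64 = 9·11^0 + 5·11^1
p-restricted factor λ_0 = (3, 8, 2, 4, 9, 3, 2, 9)
p-restricted factor λ_1 = (2, 6, 1, 8, 3, 5, 8, 5)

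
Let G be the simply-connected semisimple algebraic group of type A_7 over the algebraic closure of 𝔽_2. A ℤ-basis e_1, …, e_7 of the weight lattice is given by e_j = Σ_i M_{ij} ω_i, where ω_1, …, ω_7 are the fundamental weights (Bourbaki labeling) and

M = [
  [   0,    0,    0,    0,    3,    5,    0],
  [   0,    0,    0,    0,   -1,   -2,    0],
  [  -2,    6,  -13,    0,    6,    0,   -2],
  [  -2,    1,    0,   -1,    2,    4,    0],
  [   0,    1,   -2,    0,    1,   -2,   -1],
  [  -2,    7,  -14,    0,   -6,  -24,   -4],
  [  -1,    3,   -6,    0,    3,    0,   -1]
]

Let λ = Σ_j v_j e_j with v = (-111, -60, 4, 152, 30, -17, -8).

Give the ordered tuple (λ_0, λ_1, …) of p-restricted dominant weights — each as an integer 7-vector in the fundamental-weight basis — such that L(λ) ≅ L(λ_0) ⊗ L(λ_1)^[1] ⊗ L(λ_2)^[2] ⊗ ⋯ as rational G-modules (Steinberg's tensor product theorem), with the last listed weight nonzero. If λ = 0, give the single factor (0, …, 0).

((1, 0, 0, 0, 0, 0, 1), (0, 0, 1, 1, 0, 1, 0), (1, 1, 1, 0, 1, 1, 1))

Converting to the ω-basis (c_i = row i of M dotted with v = (-111, -60, 4, 152, 30, -17, -8)):
  c_1 = 0*-111 + 0*-60 + 0*4 + 0*152 + 3*30 + 5*-17 + 0*-8 = 5
  c_2 = 0*-111 + 0*-60 + 0*4 + 0*152 + -1*30 + -2*-17 + 0*-8 = 4
  c_3 = -2*-111 + 6*-60 + -13*4 + 0*152 + 6*30 + 0*-17 + -2*-8 = 6
  c_4 = -2*-111 + 1*-60 + 0*4 + -1*152 + 2*30 + 4*-17 + 0*-8 = 2
  c_5 = 0*-111 + 1*-60 + -2*4 + 0*152 + 1*30 + -2*-17 + -1*-8 = 4
  c_6 = -2*-111 + 7*-60 + -14*4 + 0*152 + -6*30 + -24*-17 + -4*-8 = 6
  c_7 = -1*-111 + 3*-60 + -6*4 + 0*152 + 3*30 + 0*-17 + -1*-8 = 5
p = 2; digits c_i = Σ_j d_{ij}·2^j, 0 ≤ d_{ij} < 2:
  c_1 = 5 = 1·2^0 + 0·2^1 + 1·2^2
  c_2 = 4 = 0·2^0 + 0·2^1 + 1·2^2
  c_3 = 6 = 0·2^0 + 1·2^1 + 1·2^2
  c_4 = 2 = 0·2^0 + 1·2^1
  c_5 = 4 = 0·2^0 + 0·2^1 + 1·2^2
  c_6 = 6 = 0·2^0 + 1·2^1 + 1·2^2
  c_7 = 5 = 1·2^0 + 0·2^1 + 1·2^2
p-restricted factor λ_0 = (1, 0, 0, 0, 0, 0, 1)
p-restricted factor λ_1 = (0, 0, 1, 1, 0, 1, 0)
p-restricted factor λ_2 = (1, 1, 1, 0, 1, 1, 1)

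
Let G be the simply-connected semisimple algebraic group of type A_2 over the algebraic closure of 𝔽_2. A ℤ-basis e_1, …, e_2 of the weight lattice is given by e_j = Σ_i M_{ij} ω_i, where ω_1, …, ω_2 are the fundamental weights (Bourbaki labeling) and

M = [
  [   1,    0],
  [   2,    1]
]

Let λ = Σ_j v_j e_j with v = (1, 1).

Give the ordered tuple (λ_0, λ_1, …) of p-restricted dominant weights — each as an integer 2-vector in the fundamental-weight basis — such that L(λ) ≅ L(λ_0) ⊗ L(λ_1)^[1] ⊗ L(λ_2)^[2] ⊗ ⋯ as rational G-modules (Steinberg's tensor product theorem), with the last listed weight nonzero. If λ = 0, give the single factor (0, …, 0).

In the fundamental-weight basis, λ has coordinates c = M·v (v = (1, 1)):
  c_1 = 1*1 + 0*1 = 1
  c_2 = 2*1 + 1*1 = 3
Writing each c_i in base p = 2:
  c_1 = 1 = 1·2^0
  c_2 = 3 = 1·2^0 + 1·2^1
p-restricted factor λ_0 = (1, 1)
p-restricted factor λ_1 = (0, 1)

((1, 1), (0, 1))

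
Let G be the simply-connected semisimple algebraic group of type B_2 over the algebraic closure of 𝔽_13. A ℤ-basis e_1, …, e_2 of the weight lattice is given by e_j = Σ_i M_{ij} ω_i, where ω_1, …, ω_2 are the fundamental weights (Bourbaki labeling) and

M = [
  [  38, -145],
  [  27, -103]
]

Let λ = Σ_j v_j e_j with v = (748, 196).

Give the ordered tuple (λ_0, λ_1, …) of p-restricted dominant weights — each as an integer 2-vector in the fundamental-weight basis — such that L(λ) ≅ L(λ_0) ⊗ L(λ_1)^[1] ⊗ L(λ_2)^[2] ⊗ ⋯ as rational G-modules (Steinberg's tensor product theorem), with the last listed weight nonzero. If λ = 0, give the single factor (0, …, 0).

ω-coordinates c = M·v, v = (748, 196):
  c_1 = 38·748 + (-145)·(196) = 4
  c_2 = 27·748 + (-103)·(196) = 8
Expand coordinatewise in base 13:
  c_1 = 4 = 4·13^0
  c_2 = 8 = 8·13^0
Factor λ_0 = (4, 8)

((4, 8),)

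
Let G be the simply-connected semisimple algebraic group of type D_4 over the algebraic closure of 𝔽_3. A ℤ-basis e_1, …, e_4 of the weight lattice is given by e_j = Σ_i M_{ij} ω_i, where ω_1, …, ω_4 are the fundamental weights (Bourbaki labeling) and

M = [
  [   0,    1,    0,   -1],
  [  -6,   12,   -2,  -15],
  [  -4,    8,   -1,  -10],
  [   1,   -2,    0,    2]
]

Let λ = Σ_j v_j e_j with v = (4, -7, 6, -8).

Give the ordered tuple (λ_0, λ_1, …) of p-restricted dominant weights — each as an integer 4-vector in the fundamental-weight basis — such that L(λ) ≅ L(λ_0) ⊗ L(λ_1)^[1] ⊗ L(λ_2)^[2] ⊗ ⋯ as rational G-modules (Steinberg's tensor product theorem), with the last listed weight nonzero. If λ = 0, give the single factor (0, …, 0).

((1, 0, 2, 2),)

ω-coordinates c = M·v, v = (4, -7, 6, -8):
  c_1 = 0·4 + (1)·(-7) + 0·6 + (-1)·(-8) = 1
  c_2 = (-6)·(4) + (12)·(-7) + (-2)·(6) + (-15)·(-8) = 0
  c_3 = (-4)·(4) + (8)·(-7) + (-1)·(6) + (-10)·(-8) = 2
  c_4 = 1·4 + (-2)·(-7) + 0·6 + (2)·(-8) = 2
Writing each c_i in base p = 3:
  c_1 = 1 = 1·3^0
  c_2 = 0
  c_3 = 2 = 2·3^0
  c_4 = 2 = 2·3^0
λ_0 = (1, 0, 2, 2)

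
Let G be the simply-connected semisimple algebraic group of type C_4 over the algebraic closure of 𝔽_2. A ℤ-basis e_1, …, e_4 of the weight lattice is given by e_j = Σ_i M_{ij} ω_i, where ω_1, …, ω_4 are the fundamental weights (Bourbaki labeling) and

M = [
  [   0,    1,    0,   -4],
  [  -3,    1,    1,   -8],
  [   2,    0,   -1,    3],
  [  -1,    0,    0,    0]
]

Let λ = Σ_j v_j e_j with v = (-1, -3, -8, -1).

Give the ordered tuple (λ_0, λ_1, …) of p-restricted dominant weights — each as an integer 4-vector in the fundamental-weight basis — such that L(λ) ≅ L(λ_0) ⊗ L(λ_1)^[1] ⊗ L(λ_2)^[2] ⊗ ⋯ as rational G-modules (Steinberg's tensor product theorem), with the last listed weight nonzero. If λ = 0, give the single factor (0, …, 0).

((1, 0, 1, 1), (0, 0, 1, 0))

In the fundamental-weight basis, λ has coordinates c = M·v (v = (-1, -3, -8, -1)):
  c_1 = (0)·(-1) + (1)·(-3) + (0)·(-8) + (-4)·(-1) = 1
  c_2 = (-3)·(-1) + (1)·(-3) + (1)·(-8) + (-8)·(-1) = 0
  c_3 = (2)·(-1) + (0)·(-3) + (-1)·(-8) + (3)·(-1) = 3
  c_4 = (-1)·(-1) + (0)·(-3) + (0)·(-8) + (0)·(-1) = 1
Expand coordinatewise in base 2:
  c_1 = 1 = 1·2^0
  c_2 = 0
  c_3 = 3 = 1·2^0 + 1·2^1
  c_4 = 1 = 1·2^0
λ_0 = (1, 0, 1, 1)
λ_1 = (0, 0, 1, 0)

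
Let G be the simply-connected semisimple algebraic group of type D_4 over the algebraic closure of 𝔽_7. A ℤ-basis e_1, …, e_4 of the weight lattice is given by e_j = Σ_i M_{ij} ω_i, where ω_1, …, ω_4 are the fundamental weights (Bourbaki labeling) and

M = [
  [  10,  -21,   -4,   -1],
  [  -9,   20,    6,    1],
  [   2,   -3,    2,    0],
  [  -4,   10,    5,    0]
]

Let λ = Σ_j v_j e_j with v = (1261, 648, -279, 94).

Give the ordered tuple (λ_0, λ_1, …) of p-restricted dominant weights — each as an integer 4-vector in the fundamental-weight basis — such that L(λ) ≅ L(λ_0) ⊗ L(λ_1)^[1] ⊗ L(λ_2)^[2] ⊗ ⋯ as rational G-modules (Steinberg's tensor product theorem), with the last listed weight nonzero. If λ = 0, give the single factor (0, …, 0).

Converting to the ω-basis (c_i = row i of M dotted with v = (1261, 648, -279, 94)):
  c_1 = 10·1261 + (-21)·(648) + (-4)·(-279) + (-1)·(94) = 24
  c_2 = (-9)·(1261) + 20·648 + (6)·(-279) + 1·94 = 31
  c_3 = 2·1261 + (-3)·(648) + (2)·(-279) + 0·94 = 20
  c_4 = (-4)·(1261) + 10·648 + (5)·(-279) + 0·94 = 41
Writing each c_i in base p = 7:
  c_1 = 24 = 3·7^0 + 3·7^1
  c_2 = 31 = 3·7^0 + 4·7^1
  c_3 = 20 = 6·7^0 + 2·7^1
  c_4 = 41 = 6·7^0 + 5·7^1
λ_0 = (3, 3, 6, 6)
λ_1 = (3, 4, 2, 5)

((3, 3, 6, 6), (3, 4, 2, 5))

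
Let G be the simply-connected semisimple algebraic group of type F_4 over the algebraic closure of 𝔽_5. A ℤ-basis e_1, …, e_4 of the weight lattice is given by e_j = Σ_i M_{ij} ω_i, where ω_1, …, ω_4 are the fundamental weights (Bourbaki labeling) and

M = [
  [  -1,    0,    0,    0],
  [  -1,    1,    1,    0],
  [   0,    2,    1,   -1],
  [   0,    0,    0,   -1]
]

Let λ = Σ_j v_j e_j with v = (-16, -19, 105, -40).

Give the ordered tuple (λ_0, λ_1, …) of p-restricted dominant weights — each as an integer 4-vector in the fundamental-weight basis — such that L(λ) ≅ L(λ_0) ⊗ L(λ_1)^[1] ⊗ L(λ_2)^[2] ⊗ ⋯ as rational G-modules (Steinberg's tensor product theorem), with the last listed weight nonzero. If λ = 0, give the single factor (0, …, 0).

((1, 2, 2, 0), (3, 0, 1, 3), (0, 4, 4, 1))

ω-coordinates c = M·v, v = (-16, -19, 105, -40):
  c_1 = (-1)·(-16) + (0)·(-19) + 0·105 + (0)·(-40) = 16
  c_2 = (-1)·(-16) + (1)·(-19) + 1·105 + (0)·(-40) = 102
  c_3 = (0)·(-16) + (2)·(-19) + 1·105 + (-1)·(-40) = 107
  c_4 = (0)·(-16) + (0)·(-19) + 0·105 + (-1)·(-40) = 40
Writing each c_i in base p = 5:
  c_1 = 16 = 1·5^0 + 3·5^1
  c_2 = 102 = 2·5^0 + 0·5^1 + 4·5^2
  c_3 = 107 = 2·5^0 + 1·5^1 + 4·5^2
  c_4 = 40 = 0·5^0 + 3·5^1 + 1·5^2
p-restricted factor λ_0 = (1, 2, 2, 0)
p-restricted factor λ_1 = (3, 0, 1, 3)
p-restricted factor λ_2 = (0, 4, 4, 1)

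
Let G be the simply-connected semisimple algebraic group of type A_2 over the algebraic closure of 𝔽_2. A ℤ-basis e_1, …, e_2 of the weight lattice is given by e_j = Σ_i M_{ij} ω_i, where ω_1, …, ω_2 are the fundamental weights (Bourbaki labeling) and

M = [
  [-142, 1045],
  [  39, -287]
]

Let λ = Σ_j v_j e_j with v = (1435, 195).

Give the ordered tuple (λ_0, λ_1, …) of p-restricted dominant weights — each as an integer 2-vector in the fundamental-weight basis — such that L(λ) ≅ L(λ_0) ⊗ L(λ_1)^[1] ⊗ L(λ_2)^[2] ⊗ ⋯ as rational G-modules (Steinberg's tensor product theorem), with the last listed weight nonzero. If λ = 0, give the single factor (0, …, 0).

In the fundamental-weight basis, λ has coordinates c = M·v (v = (1435, 195)):
  c_1 = (-142)·(1435) + (1045)·(195) = 5
  c_2 = (39)·(1435) + (-287)·(195) = 0
Base-2 expansion of each c_i:
  c_1 = 5 = 1·2^0 + 0·2^1 + 1·2^2
  c_2 = 0
p-restricted factor λ_0 = (1, 0)
p-restricted factor λ_1 = (0, 0)
p-restricted factor λ_2 = (1, 0)

((1, 0), (0, 0), (1, 0))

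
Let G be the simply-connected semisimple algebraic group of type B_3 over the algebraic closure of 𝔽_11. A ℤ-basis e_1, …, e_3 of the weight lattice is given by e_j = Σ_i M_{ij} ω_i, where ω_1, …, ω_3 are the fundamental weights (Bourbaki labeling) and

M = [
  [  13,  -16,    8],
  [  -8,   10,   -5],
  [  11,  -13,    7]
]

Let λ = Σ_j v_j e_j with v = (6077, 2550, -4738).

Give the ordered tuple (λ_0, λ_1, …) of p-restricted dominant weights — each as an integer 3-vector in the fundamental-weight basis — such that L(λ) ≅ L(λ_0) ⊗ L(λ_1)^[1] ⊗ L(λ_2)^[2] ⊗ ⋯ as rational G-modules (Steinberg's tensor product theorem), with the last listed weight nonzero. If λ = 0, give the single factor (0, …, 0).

In the fundamental-weight basis, λ has coordinates c = M·v (v = (6077, 2550, -4738)):
  c_1 = 13·6077 + (-16)·(2550) + (8)·(-4738) = 297
  c_2 = (-8)·(6077) + 10·2550 + (-5)·(-4738) = 574
  c_3 = 11·6077 + (-13)·(2550) + (7)·(-4738) = 531
Base-11 expansion of each c_i:
  c_1 = 297 = 0·11^0 + 5·11^1 + 2·11^2
  c_2 = 574 = 2·11^0 + 8·11^1 + 4·11^2
  c_3 = 531 = 3·11^0 + 4·11^1 + 4·11^2
Factor λ_0 = (0, 2, 3)
Factor λ_1 = (5, 8, 4)
Factor λ_2 = (2, 4, 4)

((0, 2, 3), (5, 8, 4), (2, 4, 4))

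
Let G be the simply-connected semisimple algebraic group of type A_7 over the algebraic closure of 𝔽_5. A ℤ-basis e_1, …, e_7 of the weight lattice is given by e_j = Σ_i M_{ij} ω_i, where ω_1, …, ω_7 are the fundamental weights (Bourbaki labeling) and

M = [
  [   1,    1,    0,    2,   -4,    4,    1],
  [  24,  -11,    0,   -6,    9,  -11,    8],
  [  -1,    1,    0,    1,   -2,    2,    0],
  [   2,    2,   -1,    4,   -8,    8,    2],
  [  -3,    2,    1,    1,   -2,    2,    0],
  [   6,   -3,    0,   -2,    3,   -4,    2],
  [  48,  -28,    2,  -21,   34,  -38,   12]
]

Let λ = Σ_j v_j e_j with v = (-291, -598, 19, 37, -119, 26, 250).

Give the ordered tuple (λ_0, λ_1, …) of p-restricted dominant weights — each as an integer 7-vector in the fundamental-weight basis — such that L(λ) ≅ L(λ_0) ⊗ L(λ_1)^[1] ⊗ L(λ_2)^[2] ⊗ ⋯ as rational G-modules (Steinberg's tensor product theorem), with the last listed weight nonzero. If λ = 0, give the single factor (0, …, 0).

Converting to the ω-basis (c_i = row i of M dotted with v = (-291, -598, 19, 37, -119, 26, 250)):
  c_1 = (1)·(-291) + (1)·(-598) + 0·19 + 2·37 + (-4)·(-119) + 4·26 + 1·250 = 15
  c_2 = (24)·(-291) + (-11)·(-598) + 0·19 + (-6)·(37) + (9)·(-119) + (-11)·(26) + 8·250 = 15
  c_3 = (-1)·(-291) + (1)·(-598) + 0·19 + 1·37 + (-2)·(-119) + 2·26 + 0·250 = 20
  c_4 = (2)·(-291) + (2)·(-598) + (-1)·(19) + 4·37 + (-8)·(-119) + 8·26 + 2·250 = 11
  c_5 = (-3)·(-291) + (2)·(-598) + 1·19 + 1·37 + (-2)·(-119) + 2·26 + 0·250 = 23
  c_6 = (6)·(-291) + (-3)·(-598) + 0·19 + (-2)·(37) + (3)·(-119) + (-4)·(26) + 2·250 = 13
  c_7 = (48)·(-291) + (-28)·(-598) + 2·19 + (-21)·(37) + (34)·(-119) + (-38)·(26) + 12·250 = 3
Expand coordinatewise in base 5:
  c_1 = 15 = 0·5^0 + 3·5^1
  c_2 = 15 = 0·5^0 + 3·5^1
  c_3 = 20 = 0·5^0 + 4·5^1
  c_4 = 11 = 1·5^0 + 2·5^1
  c_5 = 23 = 3·5^0 + 4·5^1
  c_6 = 13 = 3·5^0 + 2·5^1
  c_7 = 3 = 3·5^0
p-restricted factor λ_0 = (0, 0, 0, 1, 3, 3, 3)
p-restricted factor λ_1 = (3, 3, 4, 2, 4, 2, 0)

((0, 0, 0, 1, 3, 3, 3), (3, 3, 4, 2, 4, 2, 0))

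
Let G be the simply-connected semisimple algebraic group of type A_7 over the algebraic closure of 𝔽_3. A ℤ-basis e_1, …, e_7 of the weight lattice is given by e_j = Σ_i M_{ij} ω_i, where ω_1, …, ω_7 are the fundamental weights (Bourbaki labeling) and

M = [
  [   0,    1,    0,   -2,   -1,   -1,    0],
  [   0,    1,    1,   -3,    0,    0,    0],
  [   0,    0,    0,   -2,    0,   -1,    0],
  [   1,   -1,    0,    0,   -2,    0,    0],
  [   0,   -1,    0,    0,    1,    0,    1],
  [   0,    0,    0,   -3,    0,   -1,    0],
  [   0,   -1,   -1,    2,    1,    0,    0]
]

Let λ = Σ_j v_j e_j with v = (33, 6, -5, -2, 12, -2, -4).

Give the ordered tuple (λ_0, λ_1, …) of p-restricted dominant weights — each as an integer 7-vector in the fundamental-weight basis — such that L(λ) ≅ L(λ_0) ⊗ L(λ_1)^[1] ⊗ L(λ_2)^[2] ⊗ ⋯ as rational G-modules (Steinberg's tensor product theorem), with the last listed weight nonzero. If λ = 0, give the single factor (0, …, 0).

((0, 1, 0, 0, 2, 2, 1), (0, 2, 2, 1, 0, 2, 2))

In the fundamental-weight basis, λ has coordinates c = M·v (v = (33, 6, -5, -2, 12, -2, -4)):
  c_1 = 0*33 + 1*6 + 0*-5 + -2*-2 + -1*12 + -1*-2 + 0*-4 = 0
  c_2 = 0*33 + 1*6 + 1*-5 + -3*-2 + 0*12 + 0*-2 + 0*-4 = 7
  c_3 = 0*33 + 0*6 + 0*-5 + -2*-2 + 0*12 + -1*-2 + 0*-4 = 6
  c_4 = 1*33 + -1*6 + 0*-5 + 0*-2 + -2*12 + 0*-2 + 0*-4 = 3
  c_5 = 0*33 + -1*6 + 0*-5 + 0*-2 + 1*12 + 0*-2 + 1*-4 = 2
  c_6 = 0*33 + 0*6 + 0*-5 + -3*-2 + 0*12 + -1*-2 + 0*-4 = 8
  c_7 = 0*33 + -1*6 + -1*-5 + 2*-2 + 1*12 + 0*-2 + 0*-4 = 7
Base-3 expansion of each c_i:
  c_1 = 0
  c_2 = 7 = 1·3^0 + 2·3^1
  c_3 = 6 = 0·3^0 + 2·3^1
  c_4 = 3 = 0·3^0 + 1·3^1
  c_5 = 2 = 2·3^0
  c_6 = 8 = 2·3^0 + 2·3^1
  c_7 = 7 = 1·3^0 + 2·3^1
λ_0 = (0, 1, 0, 0, 2, 2, 1)
λ_1 = (0, 2, 2, 1, 0, 2, 2)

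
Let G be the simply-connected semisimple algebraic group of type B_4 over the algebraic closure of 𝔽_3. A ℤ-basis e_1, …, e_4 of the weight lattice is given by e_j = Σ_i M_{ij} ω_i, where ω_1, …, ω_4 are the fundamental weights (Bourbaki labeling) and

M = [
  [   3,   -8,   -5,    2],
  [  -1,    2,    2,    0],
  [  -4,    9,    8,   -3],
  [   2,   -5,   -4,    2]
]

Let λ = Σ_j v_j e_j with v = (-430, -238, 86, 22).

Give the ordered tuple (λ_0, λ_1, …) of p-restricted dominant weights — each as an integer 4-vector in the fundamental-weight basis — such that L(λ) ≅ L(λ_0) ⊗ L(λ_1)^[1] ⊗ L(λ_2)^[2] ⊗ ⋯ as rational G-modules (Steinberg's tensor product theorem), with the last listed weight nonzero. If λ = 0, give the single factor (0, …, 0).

Change of basis e → ω: c = M·v where v = (-430, -238, 86, 22):
  c_1 = 3*-430 + -8*-238 + -5*86 + 2*22 = 228
  c_2 = -1*-430 + 2*-238 + 2*86 + 0*22 = 126
  c_3 = -4*-430 + 9*-238 + 8*86 + -3*22 = 200
  c_4 = 2*-430 + -5*-238 + -4*86 + 2*22 = 30
Expand coordinatewise in base 3:
  c_1 = 228 = 0·3^0 + 1·3^1 + 1·3^2 + 2·3^3 + 2·3^4
  c_2 = 126 = 0·3^0 + 0·3^1 + 2·3^2 + 1·3^3 + 1·3^4
  c_3 = 200 = 2·3^0 + 0·3^1 + 1·3^2 + 1·3^3 + 2·3^4
  c_4 = 30 = 0·3^0 + 1·3^1 + 0·3^2 + 1·3^3
λ_0 = (0, 0, 2, 0)
λ_1 = (1, 0, 0, 1)
λ_2 = (1, 2, 1, 0)
λ_3 = (2, 1, 1, 1)
λ_4 = (2, 1, 2, 0)

((0, 0, 2, 0), (1, 0, 0, 1), (1, 2, 1, 0), (2, 1, 1, 1), (2, 1, 2, 0))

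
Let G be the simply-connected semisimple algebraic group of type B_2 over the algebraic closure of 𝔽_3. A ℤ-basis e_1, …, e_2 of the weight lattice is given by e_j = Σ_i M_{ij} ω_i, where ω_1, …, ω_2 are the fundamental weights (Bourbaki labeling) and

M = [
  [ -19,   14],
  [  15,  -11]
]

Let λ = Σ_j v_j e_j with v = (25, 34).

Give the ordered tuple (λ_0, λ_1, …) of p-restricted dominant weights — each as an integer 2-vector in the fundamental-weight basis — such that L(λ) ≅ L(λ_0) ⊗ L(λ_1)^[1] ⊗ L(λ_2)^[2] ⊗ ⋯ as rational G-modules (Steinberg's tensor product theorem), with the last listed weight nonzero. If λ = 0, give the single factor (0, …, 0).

In the fundamental-weight basis, λ has coordinates c = M·v (v = (25, 34)):
  c_1 = -19*25 + 14*34 = 1
  c_2 = 15*25 + -11*34 = 1
Expand coordinatewise in base 3:
  c_1 = 1 = 1·3^0
  c_2 = 1 = 1·3^0
Factor λ_0 = (1, 1)

((1, 1),)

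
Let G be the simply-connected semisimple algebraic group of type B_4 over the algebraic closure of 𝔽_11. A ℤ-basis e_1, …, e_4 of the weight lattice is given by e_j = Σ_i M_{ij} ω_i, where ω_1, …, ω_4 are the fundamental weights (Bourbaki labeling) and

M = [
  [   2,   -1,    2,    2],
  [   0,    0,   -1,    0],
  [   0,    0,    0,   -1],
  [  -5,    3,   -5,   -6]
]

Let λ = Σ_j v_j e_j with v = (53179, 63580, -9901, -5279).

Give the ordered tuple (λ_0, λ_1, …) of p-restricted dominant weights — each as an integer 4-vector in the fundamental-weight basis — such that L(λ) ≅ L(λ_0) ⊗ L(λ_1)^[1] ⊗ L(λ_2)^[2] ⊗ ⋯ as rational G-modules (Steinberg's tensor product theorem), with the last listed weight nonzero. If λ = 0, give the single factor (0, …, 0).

((10, 1, 10, 7), (6, 9, 6, 8), (3, 4, 10, 5), (9, 7, 3, 4))

Change of basis e → ω: c = M·v where v = (53179, 63580, -9901, -5279):
  c_1 = 2·53179 + (-1)·(63580) + (2)·(-9901) + (2)·(-5279) = 12418
  c_2 = 0·53179 + 0·63580 + (-1)·(-9901) + (0)·(-5279) = 9901
  c_3 = 0·53179 + 0·63580 + (0)·(-9901) + (-1)·(-5279) = 5279
  c_4 = (-5)·(53179) + 3·63580 + (-5)·(-9901) + (-6)·(-5279) = 6024
Writing each c_i in base p = 11:
  c_1 = 12418 = 10·11^0 + 6·11^1 + 3·11^2 + 9·11^3
  c_2 = 9901 = 1·11^0 + 9·11^1 + 4·11^2 + 7·11^3
  c_3 = 5279 = 10·11^0 + 6·11^1 + 10·11^2 + 3·11^3
  c_4 = 6024 = 7·11^0 + 8·11^1 + 5·11^2 + 4·11^3
λ_0 = (10, 1, 10, 7)
λ_1 = (6, 9, 6, 8)
λ_2 = (3, 4, 10, 5)
λ_3 = (9, 7, 3, 4)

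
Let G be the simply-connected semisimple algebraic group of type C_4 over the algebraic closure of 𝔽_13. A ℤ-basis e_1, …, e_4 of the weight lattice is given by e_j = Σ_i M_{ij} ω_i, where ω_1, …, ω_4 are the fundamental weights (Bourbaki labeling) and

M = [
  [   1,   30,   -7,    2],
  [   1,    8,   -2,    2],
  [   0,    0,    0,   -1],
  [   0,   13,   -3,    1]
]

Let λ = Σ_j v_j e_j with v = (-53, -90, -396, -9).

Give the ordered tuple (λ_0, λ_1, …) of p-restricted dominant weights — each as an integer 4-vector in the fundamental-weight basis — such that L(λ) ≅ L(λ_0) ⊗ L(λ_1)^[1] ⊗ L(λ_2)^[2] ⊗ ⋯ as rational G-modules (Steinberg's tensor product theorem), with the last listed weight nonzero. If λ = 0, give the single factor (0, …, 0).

Compute c_i = Σ_j M_{ij} v_j with v = (-53, -90, -396, -9):
  c_1 = 1*-53 + 30*-90 + -7*-396 + 2*-9 = 1
  c_2 = 1*-53 + 8*-90 + -2*-396 + 2*-9 = 1
  c_3 = 0*-53 + 0*-90 + 0*-396 + -1*-9 = 9
  c_4 = 0*-53 + 13*-90 + -3*-396 + 1*-9 = 9
Writing each c_i in base p = 13:
  c_1 = 1 = 1·13^0
  c_2 = 1 = 1·13^0
  c_3 = 9 = 9·13^0
  c_4 = 9 = 9·13^0
p-restricted factor λ_0 = (1, 1, 9, 9)

((1, 1, 9, 9),)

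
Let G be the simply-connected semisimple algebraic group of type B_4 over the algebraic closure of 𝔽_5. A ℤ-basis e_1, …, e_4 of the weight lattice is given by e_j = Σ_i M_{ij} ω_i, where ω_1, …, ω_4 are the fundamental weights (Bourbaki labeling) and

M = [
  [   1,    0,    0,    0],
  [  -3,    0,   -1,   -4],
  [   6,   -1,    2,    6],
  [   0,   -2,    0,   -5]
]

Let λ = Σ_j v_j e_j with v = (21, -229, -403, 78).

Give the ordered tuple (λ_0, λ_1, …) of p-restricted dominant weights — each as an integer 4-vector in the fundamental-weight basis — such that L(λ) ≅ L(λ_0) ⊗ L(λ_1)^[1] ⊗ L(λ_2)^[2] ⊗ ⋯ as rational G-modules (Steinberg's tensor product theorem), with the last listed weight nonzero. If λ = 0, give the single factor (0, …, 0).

((1, 3, 2, 3), (4, 0, 3, 3), (0, 1, 0, 2))

Change of basis e → ω: c = M·v where v = (21, -229, -403, 78):
  c_1 = (1)·(21) + (0)·(-229) + (0)·(-403) + (0)·(78) = 21
  c_2 = (-3)·(21) + (0)·(-229) + (-1)·(-403) + (-4)·(78) = 28
  c_3 = (6)·(21) + (-1)·(-229) + (2)·(-403) + (6)·(78) = 17
  c_4 = (0)·(21) + (-2)·(-229) + (0)·(-403) + (-5)·(78) = 68
p = 5; digits c_i = Σ_j d_{ij}·5^j, 0 ≤ d_{ij} < 5:
  c_1 = 21 = 1·5^0 + 4·5^1
  c_2 = 28 = 3·5^0 + 0·5^1 + 1·5^2
  c_3 = 17 = 2·5^0 + 3·5^1
  c_4 = 68 = 3·5^0 + 3·5^1 + 2·5^2
λ_0 = (1, 3, 2, 3)
λ_1 = (4, 0, 3, 3)
λ_2 = (0, 1, 0, 2)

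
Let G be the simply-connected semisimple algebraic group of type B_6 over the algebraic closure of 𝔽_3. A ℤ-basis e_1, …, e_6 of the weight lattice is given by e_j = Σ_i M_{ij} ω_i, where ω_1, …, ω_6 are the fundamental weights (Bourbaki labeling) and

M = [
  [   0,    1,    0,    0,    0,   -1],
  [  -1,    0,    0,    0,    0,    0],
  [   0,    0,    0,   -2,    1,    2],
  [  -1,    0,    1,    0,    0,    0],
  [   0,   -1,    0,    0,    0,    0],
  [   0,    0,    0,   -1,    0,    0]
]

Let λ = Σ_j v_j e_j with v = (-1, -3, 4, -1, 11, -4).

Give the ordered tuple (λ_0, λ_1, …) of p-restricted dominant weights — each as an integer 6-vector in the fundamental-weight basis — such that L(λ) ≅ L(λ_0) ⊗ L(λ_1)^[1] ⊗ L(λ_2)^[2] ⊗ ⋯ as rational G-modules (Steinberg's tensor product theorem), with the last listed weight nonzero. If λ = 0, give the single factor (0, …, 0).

Change of basis e → ω: c = M·v where v = (-1, -3, 4, -1, 11, -4):
  c_1 = (0)·(-1) + (1)·(-3) + 0·4 + (0)·(-1) + 0·11 + (-1)·(-4) = 1
  c_2 = (-1)·(-1) + (0)·(-3) + 0·4 + (0)·(-1) + 0·11 + (0)·(-4) = 1
  c_3 = (0)·(-1) + (0)·(-3) + 0·4 + (-2)·(-1) + 1·11 + (2)·(-4) = 5
  c_4 = (-1)·(-1) + (0)·(-3) + 1·4 + (0)·(-1) + 0·11 + (0)·(-4) = 5
  c_5 = (0)·(-1) + (-1)·(-3) + 0·4 + (0)·(-1) + 0·11 + (0)·(-4) = 3
  c_6 = (0)·(-1) + (0)·(-3) + 0·4 + (-1)·(-1) + 0·11 + (0)·(-4) = 1
p = 3; digits c_i = Σ_j d_{ij}·3^j, 0 ≤ d_{ij} < 3:
  c_1 = 1 = 1·3^0
  c_2 = 1 = 1·3^0
  c_3 = 5 = 2·3^0 + 1·3^1
  c_4 = 5 = 2·3^0 + 1·3^1
  c_5 = 3 = 0·3^0 + 1·3^1
  c_6 = 1 = 1·3^0
Factor λ_0 = (1, 1, 2, 2, 0, 1)
Factor λ_1 = (0, 0, 1, 1, 1, 0)

((1, 1, 2, 2, 0, 1), (0, 0, 1, 1, 1, 0))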